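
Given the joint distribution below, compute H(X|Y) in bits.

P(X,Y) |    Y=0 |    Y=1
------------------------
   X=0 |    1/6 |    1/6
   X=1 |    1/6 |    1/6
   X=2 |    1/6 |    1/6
1.5850 bits

Using the chain rule: H(X|Y) = H(X,Y) - H(Y)

First, compute H(X,Y) = 2.5850 bits

Marginal P(Y) = (1/2, 1/2)
H(Y) = 1.0000 bits

H(X|Y) = H(X,Y) - H(Y) = 2.5850 - 1.0000 = 1.5850 bits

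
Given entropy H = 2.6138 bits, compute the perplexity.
6.1211

Perplexity is 2^H (or exp(H) for natural log).

H = 2.6138 bits
Perplexity = 2^2.6138 = 6.1211

Interpretation: The model's uncertainty is equivalent to choosing uniformly among 6.1 options.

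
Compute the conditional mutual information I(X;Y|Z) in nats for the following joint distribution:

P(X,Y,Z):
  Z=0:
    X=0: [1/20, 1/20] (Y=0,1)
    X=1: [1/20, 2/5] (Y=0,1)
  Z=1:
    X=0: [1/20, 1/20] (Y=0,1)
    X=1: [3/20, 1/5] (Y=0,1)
0.0353 nats

Conditional mutual information: I(X;Y|Z) = H(X|Z) + H(Y|Z) - H(X,Y|Z)

H(Z) = 0.6881
H(X,Z) = 1.1873 → H(X|Z) = 0.4991
H(Y,Z) = 1.2580 → H(Y|Z) = 0.5699
H(X,Y,Z) = 1.7219 → H(X,Y|Z) = 1.0338

I(X;Y|Z) = 0.4991 + 0.5699 - 1.0338 = 0.0353 nats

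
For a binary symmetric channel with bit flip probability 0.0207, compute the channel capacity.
0.8546 bits

For a binary symmetric channel (BSC) with error probability p:
Capacity C = 1 - H(p) bits per symbol

where H(p) = -p log₂(p) - (1-p) log₂(1-p) is the binary entropy function.

H(0.0207) = 0.1454 bits
C = 1 - 0.1454 = 0.8546 bits per symbol

This means we can reliably transmit up to 0.8546 bits of information per channel use.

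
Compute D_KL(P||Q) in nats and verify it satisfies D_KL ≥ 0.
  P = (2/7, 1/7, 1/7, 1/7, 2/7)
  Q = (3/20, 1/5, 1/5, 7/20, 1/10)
0.2599 nats

KL divergence satisfies the Gibbs inequality: D_KL(P||Q) ≥ 0 for all distributions P, Q.

D_KL(P||Q) = Σ p(x) log(p(x)/q(x))
Term by term:
  x=0: 2/7 × log_e[(2/7)/(3/20)] = 0.1841
  x=1: 1/7 × log_e[(1/7)/(1/5)] = -0.0481
  x=2: 1/7 × log_e[(1/7)/(1/5)] = -0.0481
  x=3: 1/7 × log_e[(1/7)/(7/20)] = -0.1280
  x=4: 2/7 × log_e[(2/7)/(1/10)] = 0.2999
D_KL(P||Q) = 0.2599 nats

D_KL(P||Q) = 0.2599 ≥ 0 ✓

This non-negativity is a fundamental property: relative entropy cannot be negative because it measures how different Q is from P.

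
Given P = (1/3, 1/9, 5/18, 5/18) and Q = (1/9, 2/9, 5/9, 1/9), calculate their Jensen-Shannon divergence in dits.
0.0350 dits

Jensen-Shannon divergence is:
JSD(P||Q) = 0.5 × D_KL(P||M) + 0.5 × D_KL(Q||M)
where M = 0.5 × (P + Q) is the mixture distribution.

M = 0.5 × (1/3, 1/9, 5/18, 5/18) + 0.5 × (1/9, 2/9, 5/9, 1/9) = (2/9, 1/6, 5/12, 7/36)

D_KL(P||M) = 0.0332 dits
D_KL(Q||M) = 0.0367 dits

JSD(P||Q) = 0.5 × 0.0332 + 0.5 × 0.0367 = 0.0350 dits

Unlike KL divergence, JSD is symmetric and bounded: 0 ≤ JSD ≤ log(2).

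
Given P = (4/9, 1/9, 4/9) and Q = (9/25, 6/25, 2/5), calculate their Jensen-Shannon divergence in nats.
0.0149 nats

Jensen-Shannon divergence is:
JSD(P||Q) = 0.5 × D_KL(P||M) + 0.5 × D_KL(Q||M)
where M = 0.5 × (P + Q) is the mixture distribution.

M = 0.5 × (4/9, 1/9, 4/9) + 0.5 × (9/25, 6/25, 2/5) = (0.402222, 0.175556, 0.422222)

D_KL(P||M) = 0.0163 nats
D_KL(Q||M) = 0.0135 nats

JSD(P||Q) = 0.5 × 0.0163 + 0.5 × 0.0135 = 0.0149 nats

Unlike KL divergence, JSD is symmetric and bounded: 0 ≤ JSD ≤ log(2).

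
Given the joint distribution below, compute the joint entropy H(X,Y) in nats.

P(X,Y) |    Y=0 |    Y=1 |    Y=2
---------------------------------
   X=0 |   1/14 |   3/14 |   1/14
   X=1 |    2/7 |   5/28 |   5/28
1.6803 nats

Joint entropy is H(X,Y) = -Σ_{x,y} p(x,y) log p(x,y).

Summing over all non-zero entries:
H(X,Y) = -[1/14·log_e(1/14) + 3/14·log_e(3/14) + 1/14·log_e(1/14) + 2/7·log_e(2/7) + 5/28·log_e(5/28) + 5/28·log_e(5/28)]
H(X,Y) = 1.6803 nats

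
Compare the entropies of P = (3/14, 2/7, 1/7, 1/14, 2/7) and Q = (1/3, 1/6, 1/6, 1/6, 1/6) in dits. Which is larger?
Q

Computing entropies in dits:
H(P) = 0.6568
H(Q) = 0.6778

Distribution Q has higher entropy.

Intuition: The distribution closer to uniform (more spread out) has higher entropy.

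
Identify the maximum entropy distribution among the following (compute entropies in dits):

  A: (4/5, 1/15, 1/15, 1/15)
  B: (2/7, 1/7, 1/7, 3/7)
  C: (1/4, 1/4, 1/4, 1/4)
C

For a discrete distribution over n outcomes, entropy is maximized by the uniform distribution.

Computing entropies:
H(A) = 0.3127 dits
H(B) = 0.5546 dits
H(C) = 0.6021 dits

The uniform distribution (where all probabilities equal 1/4) achieves the maximum entropy of log_10(4) = 0.6021 dits.

Distribution C has the highest entropy.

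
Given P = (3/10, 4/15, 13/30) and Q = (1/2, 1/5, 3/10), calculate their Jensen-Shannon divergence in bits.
0.0305 bits

Jensen-Shannon divergence is:
JSD(P||Q) = 0.5 × D_KL(P||M) + 0.5 × D_KL(Q||M)
where M = 0.5 × (P + Q) is the mixture distribution.

M = 0.5 × (3/10, 4/15, 13/30) + 0.5 × (1/2, 1/5, 3/10) = (2/5, 7/30, 11/30)

D_KL(P||M) = 0.0313 bits
D_KL(Q||M) = 0.0296 bits

JSD(P||Q) = 0.5 × 0.0313 + 0.5 × 0.0296 = 0.0305 bits

Unlike KL divergence, JSD is symmetric and bounded: 0 ≤ JSD ≤ log(2).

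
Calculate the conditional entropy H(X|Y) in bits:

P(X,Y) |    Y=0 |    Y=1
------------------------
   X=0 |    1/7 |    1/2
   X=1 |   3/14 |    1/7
0.8380 bits

Using the chain rule: H(X|Y) = H(X,Y) - H(Y)

First, compute H(X,Y) = 1.7783 bits

Marginal P(Y) = (5/14, 9/14)
H(Y) = 0.9403 bits

H(X|Y) = H(X,Y) - H(Y) = 1.7783 - 0.9403 = 0.8380 bits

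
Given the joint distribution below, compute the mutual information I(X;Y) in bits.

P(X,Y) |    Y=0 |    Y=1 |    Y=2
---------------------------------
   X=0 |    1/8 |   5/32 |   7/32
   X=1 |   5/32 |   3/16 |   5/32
0.0121 bits

Mutual information: I(X;Y) = H(X) + H(Y) - H(X,Y)

Marginals:
P(X) = (1/2, 1/2), H(X) = 1.0000 bits
P(Y) = (9/32, 11/32, 3/8), H(Y) = 1.5749 bits

Joint entropy: H(X,Y) = 2.5628 bits

I(X;Y) = 1.0000 + 1.5749 - 2.5628 = 0.0121 bits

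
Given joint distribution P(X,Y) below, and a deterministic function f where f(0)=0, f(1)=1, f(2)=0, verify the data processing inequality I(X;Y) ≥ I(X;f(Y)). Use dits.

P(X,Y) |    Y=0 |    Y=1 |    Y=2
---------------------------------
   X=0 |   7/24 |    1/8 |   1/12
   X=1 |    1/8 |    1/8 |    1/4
I(X;Y) = 0.0338, I(X;f(Y)) = 0.0000, inequality holds: 0.0338 ≥ 0.0000

Data Processing Inequality: For any Markov chain X → Y → Z, we have I(X;Y) ≥ I(X;Z).

Here Z = f(Y) is a deterministic function of Y, forming X → Y → Z.

Original I(X;Y) = 0.0338 dits

After applying f:
P(X,Z) where Z=f(Y):
- P(X,Z=0) = P(X,Y=0) + P(X,Y=2)
- P(X,Z=1) = P(X,Y=1)

I(X;Z) = I(X;f(Y)) = 0.0000 dits

Verification: 0.0338 ≥ 0.0000 ✓

Information cannot be created by processing; the function f can only lose information about X.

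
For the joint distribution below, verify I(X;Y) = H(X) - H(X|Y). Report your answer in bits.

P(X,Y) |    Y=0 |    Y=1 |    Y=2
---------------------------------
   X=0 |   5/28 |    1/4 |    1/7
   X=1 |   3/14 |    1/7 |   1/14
I(X;Y) = 0.0264 bits

Mutual information has multiple equivalent forms:
- I(X;Y) = H(X) - H(X|Y)
- I(X;Y) = H(Y) - H(Y|X)
- I(X;Y) = H(X) + H(Y) - H(X,Y)

Computing all quantities:
H(X) = 0.9852, H(Y) = 1.5353, H(X,Y) = 2.4941
H(X|Y) = 0.9588, H(Y|X) = 1.5089

Verification:
H(X) - H(X|Y) = 0.9852 - 0.9588 = 0.0264
H(Y) - H(Y|X) = 1.5353 - 1.5089 = 0.0264
H(X) + H(Y) - H(X,Y) = 0.9852 + 1.5353 - 2.4941 = 0.0264

All forms give I(X;Y) = 0.0264 bits. ✓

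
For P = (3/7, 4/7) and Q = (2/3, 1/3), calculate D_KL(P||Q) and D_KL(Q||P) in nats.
D_KL(P||Q) = 0.1186, D_KL(Q||P) = 0.1149

KL divergence is not symmetric: D_KL(P||Q) ≠ D_KL(Q||P) in general.

D_KL(P||Q) = 0.1186 nats
D_KL(Q||P) = 0.1149 nats

No, they are not equal!

This asymmetry is why KL divergence is not a true distance metric.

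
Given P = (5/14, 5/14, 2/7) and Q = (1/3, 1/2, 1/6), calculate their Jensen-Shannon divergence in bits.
0.0204 bits

Jensen-Shannon divergence is:
JSD(P||Q) = 0.5 × D_KL(P||M) + 0.5 × D_KL(Q||M)
where M = 0.5 × (P + Q) is the mixture distribution.

M = 0.5 × (5/14, 5/14, 2/7) + 0.5 × (1/3, 1/2, 1/6) = (0.345238, 3/7, 0.22619)

D_KL(P||M) = 0.0198 bits
D_KL(Q||M) = 0.0209 bits

JSD(P||Q) = 0.5 × 0.0198 + 0.5 × 0.0209 = 0.0204 bits

Unlike KL divergence, JSD is symmetric and bounded: 0 ≤ JSD ≤ log(2).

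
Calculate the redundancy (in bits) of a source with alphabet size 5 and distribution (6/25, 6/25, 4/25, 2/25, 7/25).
0.1049 bits

Redundancy measures how far a source is from maximum entropy:
R = H_max - H(X)

Maximum entropy for 5 symbols: H_max = log_2(5) = 2.3219 bits
Actual entropy: H(X) = 2.2170 bits
Redundancy: R = 2.3219 - 2.2170 = 0.1049 bits

This redundancy represents potential for compression: the source could be compressed by 0.1049 bits per symbol.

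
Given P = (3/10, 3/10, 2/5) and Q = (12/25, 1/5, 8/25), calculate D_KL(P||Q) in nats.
0.0699 nats

KL divergence: D_KL(P||Q) = Σ p(x) log(p(x)/q(x))

Computing term by term:
  x=0: 3/10 × log_e[(3/10)/(12/25)] = 3/10 × -0.4700 = -0.1410
  x=1: 3/10 × log_e[(3/10)/(1/5)] = 3/10 × 0.4055 = 0.1216
  x=2: 2/5 × log_e[(2/5)/(8/25)] = 2/5 × 0.2231 = 0.0893

D_KL(P||Q) = 0.0699 nats

Note: KL divergence is always non-negative and equals 0 iff P = Q.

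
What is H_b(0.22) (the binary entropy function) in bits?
0.7602 bits

The binary entropy function is:
H(p) = -p log(p) - (1-p) log(1-p)

H(0.22) = -0.22 × log_2(0.22) - 0.78 × log_2(0.78)
H(0.22) = 0.7602 bits

Note: Binary entropy is maximized at p=0.5 (H=1 bit) and minimized at p=0 or p=1 (H=0).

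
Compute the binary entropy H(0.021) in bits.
0.1470 bits

The binary entropy function is:
H(p) = -p log(p) - (1-p) log(1-p)

H(0.021) = -0.021 × log_2(0.021) - 0.979 × log_2(0.979)
H(0.021) = 0.1470 bits

Note: Binary entropy is maximized at p=0.5 (H=1 bit) and minimized at p=0 or p=1 (H=0).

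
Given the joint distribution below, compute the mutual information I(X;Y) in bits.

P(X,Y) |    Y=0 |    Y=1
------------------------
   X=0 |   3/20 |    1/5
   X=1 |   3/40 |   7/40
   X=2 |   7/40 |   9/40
0.0103 bits

Mutual information: I(X;Y) = H(X) + H(Y) - H(X,Y)

Marginals:
P(X) = (7/20, 1/4, 2/5), H(X) = 1.5589 bits
P(Y) = (2/5, 3/5), H(Y) = 0.9710 bits

Joint entropy: H(X,Y) = 2.5195 bits

I(X;Y) = 1.5589 + 0.9710 - 2.5195 = 0.0103 bits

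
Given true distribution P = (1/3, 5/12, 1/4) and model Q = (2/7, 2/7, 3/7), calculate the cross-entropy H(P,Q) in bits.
1.6611 bits

Cross-entropy: H(P,Q) = -Σ p(x) log q(x)

Alternatively: H(P,Q) = H(P) + D_KL(P||Q)
H(P) = 1.5546 bits
D_KL(P||Q) = 0.1065 bits

H(P,Q) = 1.5546 + 0.1065 = 1.6611 bits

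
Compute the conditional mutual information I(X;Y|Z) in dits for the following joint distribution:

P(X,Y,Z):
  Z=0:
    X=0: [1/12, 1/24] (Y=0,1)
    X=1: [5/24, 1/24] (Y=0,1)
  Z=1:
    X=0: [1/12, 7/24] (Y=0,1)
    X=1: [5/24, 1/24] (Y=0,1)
0.0551 dits

Conditional mutual information: I(X;Y|Z) = H(X|Z) + H(Y|Z) - H(X,Y|Z)

H(Z) = 0.2873
H(X,Z) = 0.5737 → H(X|Z) = 0.2863
H(Y,Z) = 0.5611 → H(Y|Z) = 0.2738
H(X,Y,Z) = 0.7923 → H(X,Y|Z) = 0.5050

I(X;Y|Z) = 0.2863 + 0.2738 - 0.5050 = 0.0551 dits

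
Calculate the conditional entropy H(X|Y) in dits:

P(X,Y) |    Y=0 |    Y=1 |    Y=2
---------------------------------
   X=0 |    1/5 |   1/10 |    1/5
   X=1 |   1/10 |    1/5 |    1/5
0.2863 dits

Using the chain rule: H(X|Y) = H(X,Y) - H(Y)

First, compute H(X,Y) = 0.7592 dits

Marginal P(Y) = (3/10, 3/10, 2/5)
H(Y) = 0.4729 dits

H(X|Y) = H(X,Y) - H(Y) = 0.7592 - 0.4729 = 0.2863 dits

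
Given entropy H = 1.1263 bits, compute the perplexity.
2.1830

Perplexity is 2^H (or exp(H) for natural log).

H = 1.1263 bits
Perplexity = 2^1.1263 = 2.1830

Interpretation: The model's uncertainty is equivalent to choosing uniformly among 2.2 options.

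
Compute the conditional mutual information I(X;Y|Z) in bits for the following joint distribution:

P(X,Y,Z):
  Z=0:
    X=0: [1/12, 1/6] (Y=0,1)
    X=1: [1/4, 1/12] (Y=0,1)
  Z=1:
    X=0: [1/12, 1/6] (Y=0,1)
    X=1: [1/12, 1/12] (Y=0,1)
0.0830 bits

Conditional mutual information: I(X;Y|Z) = H(X|Z) + H(Y|Z) - H(X,Y|Z)

H(Z) = 0.9799
H(X,Z) = 1.9591 → H(X|Z) = 0.9793
H(Y,Z) = 1.9591 → H(Y|Z) = 0.9793
H(X,Y,Z) = 2.8554 → H(X,Y|Z) = 1.8755

I(X;Y|Z) = 0.9793 + 0.9793 - 1.8755 = 0.0830 bits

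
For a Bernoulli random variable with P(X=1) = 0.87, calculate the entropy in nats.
0.3864 nats

The binary entropy function is:
H(p) = -p log(p) - (1-p) log(1-p)

H(0.87) = -0.87 × log_e(0.87) - 0.13 × log_e(0.13)
H(0.87) = 0.3864 nats

Note: Binary entropy is maximized at p=0.5 (H=1 bit) and minimized at p=0 or p=1 (H=0).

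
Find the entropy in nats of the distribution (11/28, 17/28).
0.6700 nats

Shannon entropy is H(X) = -Σ p(x) log p(x).

For P = (11/28, 17/28):
H = -11/28 × log_e(11/28) -17/28 × log_e(17/28)
H = 0.6700 nats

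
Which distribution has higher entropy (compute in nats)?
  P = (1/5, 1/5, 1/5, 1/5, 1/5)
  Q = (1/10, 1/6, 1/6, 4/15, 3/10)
P

Computing entropies in nats:
H(P) = 1.6094
H(Q) = 1.5412

Distribution P has higher entropy.

Intuition: The distribution closer to uniform (more spread out) has higher entropy.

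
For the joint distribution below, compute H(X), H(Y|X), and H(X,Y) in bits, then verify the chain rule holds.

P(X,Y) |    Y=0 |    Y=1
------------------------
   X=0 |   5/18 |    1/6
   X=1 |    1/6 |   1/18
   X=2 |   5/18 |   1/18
H(X,Y) = 2.3516, H(X) = 1.5305, H(Y|X) = 0.8212 (all in bits)

Chain rule: H(X,Y) = H(X) + H(Y|X)

Left side — joint entropy directly:
H(X,Y) = -Σ p(x,y) log p(x,y) = 2.3516 bits

Right side — compute H(Y|X) from the conditional distributions:
P(X) = (4/9, 2/9, 1/3), so H(X) = 1.5305 bits
H(Y|X) = Σ_x P(X=x) · H(Y|X=x):
  P(Y|X=0) = (5/8, 3/8), H(Y|X=0) = 0.9544, weight P(X=0) = 4/9
  P(Y|X=1) = (3/4, 1/4), H(Y|X=1) = 0.8113, weight P(X=1) = 2/9
  P(Y|X=2) = (5/6, 1/6), H(Y|X=2) = 0.6500, weight P(X=2) = 1/3
H(Y|X) = 0.8212 bits

H(X) + H(Y|X) = 1.5305 + 0.8212 = 2.3516 bits

Both sides equal 2.3516 bits. ✓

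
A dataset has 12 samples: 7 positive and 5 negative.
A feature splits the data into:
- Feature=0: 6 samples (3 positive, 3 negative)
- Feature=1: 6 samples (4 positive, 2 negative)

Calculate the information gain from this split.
0.0207 bits

Information Gain = H(Y) - H(Y|Feature)

Before split:
P(positive) = 7/12 = 0.5833
H(Y) = 0.9799 bits

After split:
Feature=0: H = 1.0000 bits (weight = 6/12)
Feature=1: H = 0.9183 bits (weight = 6/12)
H(Y|Feature) = (6/12)×1.0000 + (6/12)×0.9183 = 0.9591 bits

Information Gain = 0.9799 - 0.9591 = 0.0207 bits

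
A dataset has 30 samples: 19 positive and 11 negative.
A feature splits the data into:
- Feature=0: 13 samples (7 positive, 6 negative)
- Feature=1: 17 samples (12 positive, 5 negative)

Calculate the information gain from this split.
0.0213 bits

Information Gain = H(Y) - H(Y|Feature)

Before split:
P(positive) = 19/30 = 0.6333
H(Y) = 0.9481 bits

After split:
Feature=0: H = 0.9957 bits (weight = 13/30)
Feature=1: H = 0.8740 bits (weight = 17/30)
H(Y|Feature) = (13/30)×0.9957 + (17/30)×0.8740 = 0.9267 bits

Information Gain = 0.9481 - 0.9267 = 0.0213 bits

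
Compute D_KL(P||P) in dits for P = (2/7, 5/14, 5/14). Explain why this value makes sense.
0.0000 dits

KL divergence satisfies the Gibbs inequality: D_KL(P||Q) ≥ 0 for all distributions P, Q.

D_KL(P||Q) = Σ p(x) log(p(x)/q(x))
Each term is p(x) × log_10(p(x)/p(x)) = p(x) × log_10(1) = 0, so the sum is 0.
D_KL(P||Q) = 0.0000 dits

When P = Q, the KL divergence is exactly 0, as there is no 'divergence' between identical distributions.

This non-negativity is a fundamental property: relative entropy cannot be negative because it measures how different Q is from P.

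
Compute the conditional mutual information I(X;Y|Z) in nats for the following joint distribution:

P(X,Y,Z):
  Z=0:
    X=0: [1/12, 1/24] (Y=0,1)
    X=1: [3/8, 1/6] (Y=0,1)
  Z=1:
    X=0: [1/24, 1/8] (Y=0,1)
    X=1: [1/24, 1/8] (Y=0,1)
0.0002 nats

Conditional mutual information: I(X;Y|Z) = H(X|Z) + H(Y|Z) - H(X,Y|Z)

H(Z) = 0.6365
H(X,Z) = 1.1893 → H(X|Z) = 0.5528
H(Y,Z) = 1.2380 → H(Y|Z) = 0.6015
H(X,Y,Z) = 1.7906 → H(X,Y|Z) = 1.1541

I(X;Y|Z) = 0.5528 + 0.6015 - 1.1541 = 0.0002 nats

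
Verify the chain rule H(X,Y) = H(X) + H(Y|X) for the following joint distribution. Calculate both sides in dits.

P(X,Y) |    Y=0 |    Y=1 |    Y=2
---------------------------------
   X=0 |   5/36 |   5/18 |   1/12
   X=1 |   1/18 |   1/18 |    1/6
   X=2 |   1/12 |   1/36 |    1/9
H(X,Y) = 0.8719, H(X) = 0.4502, H(Y|X) = 0.4217 (all in dits)

Chain rule: H(X,Y) = H(X) + H(Y|X)

Left side — joint entropy directly:
H(X,Y) = -Σ p(x,y) log p(x,y) = 0.8719 dits

Right side — compute H(Y|X) from the conditional distributions:
P(X) = (1/2, 5/18, 2/9), so H(X) = 0.4502 dits
H(Y|X) = Σ_x P(X=x) · H(Y|X=x):
  P(Y|X=0) = (5/18, 5/9, 1/6), H(Y|X=0) = 0.4260, weight P(X=0) = 1/2
  P(Y|X=1) = (1/5, 1/5, 3/5), H(Y|X=1) = 0.4127, weight P(X=1) = 5/18
  P(Y|X=2) = (3/8, 1/8, 1/2), H(Y|X=2) = 0.4231, weight P(X=2) = 2/9
H(Y|X) = 0.4217 dits

H(X) + H(Y|X) = 0.4502 + 0.4217 = 0.8719 dits

Both sides equal 0.8719 dits. ✓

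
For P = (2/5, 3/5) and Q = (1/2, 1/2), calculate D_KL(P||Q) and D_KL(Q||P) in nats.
D_KL(P||Q) = 0.0201, D_KL(Q||P) = 0.0204

KL divergence is not symmetric: D_KL(P||Q) ≠ D_KL(Q||P) in general.

D_KL(P||Q) = 0.0201 nats
D_KL(Q||P) = 0.0204 nats

No, they are not equal!

This asymmetry is why KL divergence is not a true distance metric.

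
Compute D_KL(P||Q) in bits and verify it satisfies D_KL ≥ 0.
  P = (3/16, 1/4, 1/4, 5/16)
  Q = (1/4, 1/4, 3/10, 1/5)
0.0576 bits

KL divergence satisfies the Gibbs inequality: D_KL(P||Q) ≥ 0 for all distributions P, Q.

D_KL(P||Q) = Σ p(x) log(p(x)/q(x))
Term by term:
  x=0: 3/16 × log_2[(3/16)/(1/4)] = -0.0778
  x=1: 1/4 × log_2[(1/4)/(1/4)] = 0.0000
  x=2: 1/4 × log_2[(1/4)/(3/10)] = -0.0658
  x=3: 5/16 × log_2[(5/16)/(1/5)] = 0.2012
D_KL(P||Q) = 0.0576 bits

D_KL(P||Q) = 0.0576 ≥ 0 ✓

This non-negativity is a fundamental property: relative entropy cannot be negative because it measures how different Q is from P.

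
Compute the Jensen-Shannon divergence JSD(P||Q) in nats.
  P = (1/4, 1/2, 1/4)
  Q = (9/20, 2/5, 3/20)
0.0236 nats

Jensen-Shannon divergence is:
JSD(P||Q) = 0.5 × D_KL(P||M) + 0.5 × D_KL(Q||M)
where M = 0.5 × (P + Q) is the mixture distribution.

M = 0.5 × (1/4, 1/2, 1/4) + 0.5 × (9/20, 2/5, 3/20) = (7/20, 9/20, 1/5)

D_KL(P||M) = 0.0243 nats
D_KL(Q||M) = 0.0228 nats

JSD(P||Q) = 0.5 × 0.0243 + 0.5 × 0.0228 = 0.0236 nats

Unlike KL divergence, JSD is symmetric and bounded: 0 ≤ JSD ≤ log(2).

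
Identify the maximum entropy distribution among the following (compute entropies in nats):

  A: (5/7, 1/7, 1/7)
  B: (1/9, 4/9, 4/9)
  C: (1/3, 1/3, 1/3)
C

For a discrete distribution over n outcomes, entropy is maximized by the uniform distribution.

Computing entropies:
H(A) = 0.7963 nats
H(B) = 0.9650 nats
H(C) = 1.0986 nats

The uniform distribution (where all probabilities equal 1/3) achieves the maximum entropy of log_e(3) = 1.0986 nats.

Distribution C has the highest entropy.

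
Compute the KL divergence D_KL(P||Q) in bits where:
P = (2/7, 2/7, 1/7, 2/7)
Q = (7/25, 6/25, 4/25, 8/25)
0.0101 bits

KL divergence: D_KL(P||Q) = Σ p(x) log(p(x)/q(x))

Computing term by term:
  x=0: 2/7 × log_2[(2/7)/(7/25)] = 2/7 × 0.0291 = 0.0083
  x=1: 2/7 × log_2[(2/7)/(6/25)] = 2/7 × 0.2515 = 0.0719
  x=2: 1/7 × log_2[(1/7)/(4/25)] = 1/7 × -0.1635 = -0.0234
  x=3: 2/7 × log_2[(2/7)/(8/25)] = 2/7 × -0.1635 = -0.0467

D_KL(P||Q) = 0.0101 bits

Note: KL divergence is always non-negative and equals 0 iff P = Q.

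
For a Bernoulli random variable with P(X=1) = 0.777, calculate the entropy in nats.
0.5307 nats

The binary entropy function is:
H(p) = -p log(p) - (1-p) log(1-p)

H(0.777) = -0.777 × log_e(0.777) - 0.223 × log_e(0.223)
H(0.777) = 0.5307 nats

Note: Binary entropy is maximized at p=0.5 (H=1 bit) and minimized at p=0 or p=1 (H=0).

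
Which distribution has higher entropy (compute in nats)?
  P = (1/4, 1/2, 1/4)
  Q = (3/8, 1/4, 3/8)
Q

Computing entropies in nats:
H(P) = 1.0397
H(Q) = 1.0822

Distribution Q has higher entropy.

Intuition: The distribution closer to uniform (more spread out) has higher entropy.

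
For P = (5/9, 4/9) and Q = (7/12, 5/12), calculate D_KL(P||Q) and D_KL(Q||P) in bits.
D_KL(P||Q) = 0.0023, D_KL(Q||P) = 0.0023

KL divergence is not symmetric: D_KL(P||Q) ≠ D_KL(Q||P) in general.

D_KL(P||Q) = 0.0023 bits
D_KL(Q||P) = 0.0023 bits

In this case they happen to be equal (to 4 decimal places).

This asymmetry is why KL divergence is not a true distance metric.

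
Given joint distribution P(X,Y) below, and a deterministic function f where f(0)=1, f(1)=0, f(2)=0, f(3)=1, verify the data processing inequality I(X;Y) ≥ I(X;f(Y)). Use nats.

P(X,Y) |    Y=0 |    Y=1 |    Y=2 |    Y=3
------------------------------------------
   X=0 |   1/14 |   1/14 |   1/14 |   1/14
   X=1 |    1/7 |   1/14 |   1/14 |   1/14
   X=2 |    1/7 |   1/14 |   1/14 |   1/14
I(X;Y) = 0.0104, I(X;f(Y)) = 0.0041, inequality holds: 0.0104 ≥ 0.0041

Data Processing Inequality: For any Markov chain X → Y → Z, we have I(X;Y) ≥ I(X;Z).

Here Z = f(Y) is a deterministic function of Y, forming X → Y → Z.

Original I(X;Y) = 0.0104 nats

After applying f:
P(X,Z) where Z=f(Y):
- P(X,Z=0) = P(X,Y=1) + P(X,Y=2)
- P(X,Z=1) = P(X,Y=0) + P(X,Y=3)

I(X;Z) = I(X;f(Y)) = 0.0041 nats

Verification: 0.0104 ≥ 0.0041 ✓

Information cannot be created by processing; the function f can only lose information about X.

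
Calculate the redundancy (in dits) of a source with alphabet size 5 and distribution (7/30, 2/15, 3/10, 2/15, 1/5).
0.0215 dits

Redundancy measures how far a source is from maximum entropy:
R = H_max - H(X)

Maximum entropy for 5 symbols: H_max = log_10(5) = 0.6990 dits
Actual entropy: H(X) = 0.6775 dits
Redundancy: R = 0.6990 - 0.6775 = 0.0215 dits

This redundancy represents potential for compression: the source could be compressed by 0.0215 dits per symbol.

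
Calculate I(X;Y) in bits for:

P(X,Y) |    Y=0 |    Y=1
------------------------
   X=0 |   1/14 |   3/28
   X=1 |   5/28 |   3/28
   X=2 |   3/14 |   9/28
0.0301 bits

Mutual information: I(X;Y) = H(X) + H(Y) - H(X,Y)

Marginals:
P(X) = (5/28, 2/7, 15/28), H(X) = 1.4426 bits
P(Y) = (13/28, 15/28), H(Y) = 0.9963 bits

Joint entropy: H(X,Y) = 2.4088 bits

I(X;Y) = 1.4426 + 0.9963 - 2.4088 = 0.0301 bits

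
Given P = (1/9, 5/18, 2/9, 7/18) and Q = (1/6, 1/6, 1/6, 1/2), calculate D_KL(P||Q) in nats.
0.0630 nats

KL divergence: D_KL(P||Q) = Σ p(x) log(p(x)/q(x))

Computing term by term:
  x=0: 1/9 × log_e[(1/9)/(1/6)] = 1/9 × -0.4055 = -0.0451
  x=1: 5/18 × log_e[(5/18)/(1/6)] = 5/18 × 0.5108 = 0.1419
  x=2: 2/9 × log_e[(2/9)/(1/6)] = 2/9 × 0.2877 = 0.0639
  x=3: 7/18 × log_e[(7/18)/(1/2)] = 7/18 × -0.2513 = -0.0977

D_KL(P||Q) = 0.0630 nats

Note: KL divergence is always non-negative and equals 0 iff P = Q.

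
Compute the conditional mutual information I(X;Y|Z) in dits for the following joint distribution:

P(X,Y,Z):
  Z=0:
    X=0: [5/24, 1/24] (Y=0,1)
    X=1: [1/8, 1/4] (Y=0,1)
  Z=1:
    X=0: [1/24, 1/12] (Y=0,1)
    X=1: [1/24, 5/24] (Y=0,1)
0.0378 dits

Conditional mutual information: I(X;Y|Z) = H(X|Z) + H(Y|Z) - H(X,Y|Z)

H(Z) = 0.2873
H(X,Z) = 0.5737 → H(X|Z) = 0.2863
H(Y,Z) = 0.5611 → H(Y|Z) = 0.2738
H(X,Y,Z) = 0.8097 → H(X,Y|Z) = 0.5224

I(X;Y|Z) = 0.2863 + 0.2738 - 0.5224 = 0.0378 dits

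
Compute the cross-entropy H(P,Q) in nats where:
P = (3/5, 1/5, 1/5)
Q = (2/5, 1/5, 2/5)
1.0549 nats

Cross-entropy: H(P,Q) = -Σ p(x) log q(x)

Alternatively: H(P,Q) = H(P) + D_KL(P||Q)
H(P) = 0.9503 nats
D_KL(P||Q) = 0.1046 nats

H(P,Q) = 0.9503 + 0.1046 = 1.0549 nats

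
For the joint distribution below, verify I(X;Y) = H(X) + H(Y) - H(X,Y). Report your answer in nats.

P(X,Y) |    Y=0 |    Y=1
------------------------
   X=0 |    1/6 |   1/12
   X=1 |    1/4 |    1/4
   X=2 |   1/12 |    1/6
I(X;Y) = 0.0283 nats

Mutual information has multiple equivalent forms:
- I(X;Y) = H(X) - H(X|Y)
- I(X;Y) = H(Y) - H(Y|X)
- I(X;Y) = H(X) + H(Y) - H(X,Y)

Computing all quantities:
H(X) = 1.0397, H(Y) = 0.6931, H(X,Y) = 1.7046
H(X|Y) = 1.0114, H(Y|X) = 0.6648

Verification:
H(X) - H(X|Y) = 1.0397 - 1.0114 = 0.0283
H(Y) - H(Y|X) = 0.6931 - 0.6648 = 0.0283
H(X) + H(Y) - H(X,Y) = 1.0397 + 0.6931 - 1.7046 = 0.0283

All forms give I(X;Y) = 0.0283 nats. ✓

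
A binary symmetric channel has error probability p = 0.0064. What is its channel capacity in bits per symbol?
0.9442 bits

For a binary symmetric channel (BSC) with error probability p:
Capacity C = 1 - H(p) bits per symbol

where H(p) = -p log₂(p) - (1-p) log₂(1-p) is the binary entropy function.

H(0.0064) = 0.0558 bits
C = 1 - 0.0558 = 0.9442 bits per symbol

This means we can reliably transmit up to 0.9442 bits of information per channel use.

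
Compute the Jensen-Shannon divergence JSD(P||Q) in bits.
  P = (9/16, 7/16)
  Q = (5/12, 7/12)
0.0154 bits

Jensen-Shannon divergence is:
JSD(P||Q) = 0.5 × D_KL(P||M) + 0.5 × D_KL(Q||M)
where M = 0.5 × (P + Q) is the mixture distribution.

M = 0.5 × (9/16, 7/16) + 0.5 × (5/12, 7/12) = (0.489583, 0.510417)

D_KL(P||M) = 0.0154 bits
D_KL(Q||M) = 0.0154 bits

JSD(P||Q) = 0.5 × 0.0154 + 0.5 × 0.0154 = 0.0154 bits

Unlike KL divergence, JSD is symmetric and bounded: 0 ≤ JSD ≤ log(2).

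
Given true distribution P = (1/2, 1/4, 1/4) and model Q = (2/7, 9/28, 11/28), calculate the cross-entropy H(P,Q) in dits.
0.4967 dits

Cross-entropy: H(P,Q) = -Σ p(x) log q(x)

Alternatively: H(P,Q) = H(P) + D_KL(P||Q)
H(P) = 0.4515 dits
D_KL(P||Q) = 0.0452 dits

H(P,Q) = 0.4515 + 0.0452 = 0.4967 dits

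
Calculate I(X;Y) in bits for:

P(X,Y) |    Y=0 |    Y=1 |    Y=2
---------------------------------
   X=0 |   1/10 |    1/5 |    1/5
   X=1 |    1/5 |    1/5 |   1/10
0.0490 bits

Mutual information: I(X;Y) = H(X) + H(Y) - H(X,Y)

Marginals:
P(X) = (1/2, 1/2), H(X) = 1.0000 bits
P(Y) = (3/10, 2/5, 3/10), H(Y) = 1.5710 bits

Joint entropy: H(X,Y) = 2.5219 bits

I(X;Y) = 1.0000 + 1.5710 - 2.5219 = 0.0490 bits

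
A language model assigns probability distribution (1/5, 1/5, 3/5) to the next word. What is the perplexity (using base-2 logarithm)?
2.5864

Perplexity is 2^H (or exp(H) for natural log).

First, H = -Σ p log p = 1.3710 bits
Perplexity = 2^1.3710 = 2.5864

Interpretation: The model's uncertainty is equivalent to choosing uniformly among 2.6 options.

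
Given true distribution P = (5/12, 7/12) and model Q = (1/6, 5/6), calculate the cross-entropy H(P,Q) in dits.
0.3704 dits

Cross-entropy: H(P,Q) = -Σ p(x) log q(x)

Alternatively: H(P,Q) = H(P) + D_KL(P||Q)
H(P) = 0.2950 dits
D_KL(P||Q) = 0.0754 dits

H(P,Q) = 0.2950 + 0.0754 = 0.3704 dits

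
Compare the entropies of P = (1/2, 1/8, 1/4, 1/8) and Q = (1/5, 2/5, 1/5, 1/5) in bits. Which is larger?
Q

Computing entropies in bits:
H(P) = 1.7500
H(Q) = 1.9219

Distribution Q has higher entropy.

Intuition: The distribution closer to uniform (more spread out) has higher entropy.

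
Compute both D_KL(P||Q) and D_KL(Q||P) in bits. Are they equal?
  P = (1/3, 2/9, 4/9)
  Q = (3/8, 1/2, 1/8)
D_KL(P||Q) = 0.4967, D_KL(Q||P) = 0.4199

KL divergence is not symmetric: D_KL(P||Q) ≠ D_KL(Q||P) in general.

D_KL(P||Q) = 0.4967 bits
D_KL(Q||P) = 0.4199 bits

No, they are not equal!

This asymmetry is why KL divergence is not a true distance metric.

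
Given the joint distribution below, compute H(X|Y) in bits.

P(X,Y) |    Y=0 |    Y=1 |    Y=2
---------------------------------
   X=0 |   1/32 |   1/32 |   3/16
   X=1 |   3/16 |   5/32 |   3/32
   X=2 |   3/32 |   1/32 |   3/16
1.3695 bits

Using the chain rule: H(X|Y) = H(X,Y) - H(Y)

First, compute H(X,Y) = 2.8860 bits

Marginal P(Y) = (5/16, 7/32, 15/32)
H(Y) = 1.5164 bits

H(X|Y) = H(X,Y) - H(Y) = 2.8860 - 1.5164 = 1.3695 bits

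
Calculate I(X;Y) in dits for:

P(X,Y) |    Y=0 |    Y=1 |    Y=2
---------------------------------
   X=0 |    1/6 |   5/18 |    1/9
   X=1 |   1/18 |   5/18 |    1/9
0.0099 dits

Mutual information: I(X;Y) = H(X) + H(Y) - H(X,Y)

Marginals:
P(X) = (5/9, 4/9), H(X) = 0.2983 dits
P(Y) = (2/9, 5/9, 2/9), H(Y) = 0.4321 dits

Joint entropy: H(X,Y) = 0.7205 dits

I(X;Y) = 0.2983 + 0.4321 - 0.7205 = 0.0099 dits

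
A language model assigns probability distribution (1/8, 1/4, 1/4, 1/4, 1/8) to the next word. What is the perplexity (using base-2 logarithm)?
4.7568

Perplexity is 2^H (or exp(H) for natural log).

First, H = -Σ p log p = 2.2500 bits
Perplexity = 2^2.2500 = 4.7568

Interpretation: The model's uncertainty is equivalent to choosing uniformly among 4.8 options.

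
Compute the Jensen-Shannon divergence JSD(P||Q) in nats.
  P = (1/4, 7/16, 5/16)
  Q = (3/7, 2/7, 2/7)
0.0202 nats

Jensen-Shannon divergence is:
JSD(P||Q) = 0.5 × D_KL(P||M) + 0.5 × D_KL(Q||M)
where M = 0.5 × (P + Q) is the mixture distribution.

M = 0.5 × (1/4, 7/16, 5/16) + 0.5 × (3/7, 2/7, 2/7) = (0.339286, 0.361607, 0.299107)

D_KL(P||M) = 0.0207 nats
D_KL(Q||M) = 0.0197 nats

JSD(P||Q) = 0.5 × 0.0207 + 0.5 × 0.0197 = 0.0202 nats

Unlike KL divergence, JSD is symmetric and bounded: 0 ≤ JSD ≤ log(2).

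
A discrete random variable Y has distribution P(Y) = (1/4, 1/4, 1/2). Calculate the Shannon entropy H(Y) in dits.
0.4515 dits

Shannon entropy is H(X) = -Σ p(x) log p(x).

For P = (1/4, 1/4, 1/2):
H = -1/4 × log_10(1/4) -1/4 × log_10(1/4) -1/2 × log_10(1/2)
H = 0.4515 dits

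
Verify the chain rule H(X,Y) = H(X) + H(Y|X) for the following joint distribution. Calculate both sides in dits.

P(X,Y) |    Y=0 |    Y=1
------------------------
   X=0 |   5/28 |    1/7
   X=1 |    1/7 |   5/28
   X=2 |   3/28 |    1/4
H(X,Y) = 0.7631, H(X) = 0.4766, H(Y|X) = 0.2865 (all in dits)

Chain rule: H(X,Y) = H(X) + H(Y|X)

Left side — joint entropy directly:
H(X,Y) = -Σ p(x,y) log p(x,y) = 0.7631 dits

Right side — compute H(Y|X) from the conditional distributions:
P(X) = (9/28, 9/28, 5/14), so H(X) = 0.4766 dits
H(Y|X) = Σ_x P(X=x) · H(Y|X=x):
  P(Y|X=0) = (5/9, 4/9), H(Y|X=0) = 0.2983, weight P(X=0) = 9/28
  P(Y|X=1) = (4/9, 5/9), H(Y|X=1) = 0.2983, weight P(X=1) = 9/28
  P(Y|X=2) = (3/10, 7/10), H(Y|X=2) = 0.2653, weight P(X=2) = 5/14
H(Y|X) = 0.2865 dits

H(X) + H(Y|X) = 0.4766 + 0.2865 = 0.7631 dits

Both sides equal 0.7631 dits. ✓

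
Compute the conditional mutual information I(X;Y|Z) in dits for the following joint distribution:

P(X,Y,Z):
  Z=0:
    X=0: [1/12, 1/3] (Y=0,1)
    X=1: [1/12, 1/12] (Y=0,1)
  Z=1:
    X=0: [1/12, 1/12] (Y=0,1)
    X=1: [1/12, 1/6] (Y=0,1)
0.0133 dits

Conditional mutual information: I(X;Y|Z) = H(X|Z) + H(Y|Z) - H(X,Y|Z)

H(Z) = 0.2950
H(X,Z) = 0.5683 → H(X|Z) = 0.2734
H(Y,Z) = 0.5683 → H(Y|Z) = 0.2734
H(X,Y,Z) = 0.8283 → H(X,Y|Z) = 0.5334

I(X;Y|Z) = 0.2734 + 0.2734 - 0.5334 = 0.0133 dits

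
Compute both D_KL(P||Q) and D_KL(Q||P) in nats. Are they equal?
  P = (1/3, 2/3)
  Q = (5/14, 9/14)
D_KL(P||Q) = 0.0012, D_KL(Q||P) = 0.0013

KL divergence is not symmetric: D_KL(P||Q) ≠ D_KL(Q||P) in general.

D_KL(P||Q) = 0.0012 nats
D_KL(Q||P) = 0.0013 nats

No, they are not equal!

This asymmetry is why KL divergence is not a true distance metric.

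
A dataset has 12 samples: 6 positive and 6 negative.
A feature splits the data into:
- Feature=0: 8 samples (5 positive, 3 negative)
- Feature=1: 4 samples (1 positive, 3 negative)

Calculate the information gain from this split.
0.0933 bits

Information Gain = H(Y) - H(Y|Feature)

Before split:
P(positive) = 6/12 = 0.5000
H(Y) = 1.0000 bits

After split:
Feature=0: H = 0.9544 bits (weight = 8/12)
Feature=1: H = 0.8113 bits (weight = 4/12)
H(Y|Feature) = (8/12)×0.9544 + (4/12)×0.8113 = 0.9067 bits

Information Gain = 1.0000 - 0.9067 = 0.0933 bits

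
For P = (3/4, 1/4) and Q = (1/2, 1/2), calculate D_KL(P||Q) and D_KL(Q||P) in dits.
D_KL(P||Q) = 0.0568, D_KL(Q||P) = 0.0625

KL divergence is not symmetric: D_KL(P||Q) ≠ D_KL(Q||P) in general.

D_KL(P||Q) = 0.0568 dits
D_KL(Q||P) = 0.0625 dits

No, they are not equal!

This asymmetry is why KL divergence is not a true distance metric.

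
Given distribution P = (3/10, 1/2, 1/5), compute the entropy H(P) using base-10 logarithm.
0.4472 dits

Shannon entropy is H(X) = -Σ p(x) log p(x).

For P = (3/10, 1/2, 1/5):
H = -3/10 × log_10(3/10) -1/2 × log_10(1/2) -1/5 × log_10(1/5)
H = 0.4472 dits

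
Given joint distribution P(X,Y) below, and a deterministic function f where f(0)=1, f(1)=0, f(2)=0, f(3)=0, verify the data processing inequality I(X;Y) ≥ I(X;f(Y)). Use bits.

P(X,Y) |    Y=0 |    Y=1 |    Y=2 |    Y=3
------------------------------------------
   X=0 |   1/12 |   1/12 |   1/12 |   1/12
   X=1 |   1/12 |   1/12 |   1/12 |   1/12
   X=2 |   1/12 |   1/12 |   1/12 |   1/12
I(X;Y) = 0.0000, I(X;f(Y)) = 0.0000, inequality holds: 0.0000 ≥ 0.0000

Data Processing Inequality: For any Markov chain X → Y → Z, we have I(X;Y) ≥ I(X;Z).

Here Z = f(Y) is a deterministic function of Y, forming X → Y → Z.

Original I(X;Y) = 0.0000 bits

After applying f:
P(X,Z) where Z=f(Y):
- P(X,Z=0) = P(X,Y=1) + P(X,Y=2) + P(X,Y=3)
- P(X,Z=1) = P(X,Y=0)

I(X;Z) = I(X;f(Y)) = 0.0000 bits

Verification: 0.0000 ≥ 0.0000 ✓

Information cannot be created by processing; the function f can only lose information about X.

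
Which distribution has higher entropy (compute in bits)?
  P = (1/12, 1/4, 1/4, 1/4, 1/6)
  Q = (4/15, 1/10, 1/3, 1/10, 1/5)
P

Computing entropies in bits:
H(P) = 2.2296
H(Q) = 2.1656

Distribution P has higher entropy.

Intuition: The distribution closer to uniform (more spread out) has higher entropy.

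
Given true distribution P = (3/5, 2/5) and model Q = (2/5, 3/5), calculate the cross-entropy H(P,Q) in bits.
1.0879 bits

Cross-entropy: H(P,Q) = -Σ p(x) log q(x)

Alternatively: H(P,Q) = H(P) + D_KL(P||Q)
H(P) = 0.9710 bits
D_KL(P||Q) = 0.1170 bits

H(P,Q) = 0.9710 + 0.1170 = 1.0879 bits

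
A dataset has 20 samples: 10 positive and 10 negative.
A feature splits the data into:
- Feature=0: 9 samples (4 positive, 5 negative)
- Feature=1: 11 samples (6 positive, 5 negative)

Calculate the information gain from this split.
0.0073 bits

Information Gain = H(Y) - H(Y|Feature)

Before split:
P(positive) = 10/20 = 0.5000
H(Y) = 1.0000 bits

After split:
Feature=0: H = 0.9911 bits (weight = 9/20)
Feature=1: H = 0.9940 bits (weight = 11/20)
H(Y|Feature) = (9/20)×0.9911 + (11/20)×0.9940 = 0.9927 bits

Information Gain = 1.0000 - 0.9927 = 0.0073 bits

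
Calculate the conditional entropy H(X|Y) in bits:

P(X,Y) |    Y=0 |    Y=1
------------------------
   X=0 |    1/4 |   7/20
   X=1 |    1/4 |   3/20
0.9406 bits

Using the chain rule: H(X|Y) = H(X,Y) - H(Y)

First, compute H(X,Y) = 1.9406 bits

Marginal P(Y) = (1/2, 1/2)
H(Y) = 1.0000 bits

H(X|Y) = H(X,Y) - H(Y) = 1.9406 - 1.0000 = 0.9406 bits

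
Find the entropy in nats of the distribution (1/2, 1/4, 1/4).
1.0397 nats

Shannon entropy is H(X) = -Σ p(x) log p(x).

For P = (1/2, 1/4, 1/4):
H = -1/2 × log_e(1/2) -1/4 × log_e(1/4) -1/4 × log_e(1/4)
H = 1.0397 nats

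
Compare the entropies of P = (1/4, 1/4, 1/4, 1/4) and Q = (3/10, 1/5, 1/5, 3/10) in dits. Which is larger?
P

Computing entropies in dits:
H(P) = 0.6021
H(Q) = 0.5933

Distribution P has higher entropy.

Intuition: The distribution closer to uniform (more spread out) has higher entropy.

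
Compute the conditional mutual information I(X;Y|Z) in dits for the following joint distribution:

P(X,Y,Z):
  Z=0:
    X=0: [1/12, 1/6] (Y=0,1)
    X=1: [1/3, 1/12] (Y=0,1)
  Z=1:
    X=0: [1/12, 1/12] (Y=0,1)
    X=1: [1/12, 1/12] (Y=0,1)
0.0319 dits

Conditional mutual information: I(X;Y|Z) = H(X|Z) + H(Y|Z) - H(X,Y|Z)

H(Z) = 0.2764
H(X,Z) = 0.5683 → H(X|Z) = 0.2919
H(Y,Z) = 0.5683 → H(Y|Z) = 0.2919
H(X,Y,Z) = 0.8283 → H(X,Y|Z) = 0.5519

I(X;Y|Z) = 0.2919 + 0.2919 - 0.5519 = 0.0319 dits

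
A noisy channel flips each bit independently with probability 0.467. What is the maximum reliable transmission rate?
0.0031 bits

For a binary symmetric channel (BSC) with error probability p:
Capacity C = 1 - H(p) bits per symbol

where H(p) = -p log₂(p) - (1-p) log₂(1-p) is the binary entropy function.

H(0.467) = 0.9969 bits
C = 1 - 0.9969 = 0.0031 bits per symbol

This means we can reliably transmit up to 0.0031 bits of information per channel use.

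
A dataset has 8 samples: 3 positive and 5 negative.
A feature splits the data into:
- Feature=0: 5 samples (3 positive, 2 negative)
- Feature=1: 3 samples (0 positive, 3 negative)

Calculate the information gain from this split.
0.3476 bits

Information Gain = H(Y) - H(Y|Feature)

Before split:
P(positive) = 3/8 = 0.3750
H(Y) = 0.9544 bits

After split:
Feature=0: H = 0.9710 bits (weight = 5/8)
Feature=1: H = 0.0000 bits (weight = 3/8)
H(Y|Feature) = (5/8)×0.9710 + (3/8)×0.0000 = 0.6068 bits

Information Gain = 0.9544 - 0.6068 = 0.3476 bits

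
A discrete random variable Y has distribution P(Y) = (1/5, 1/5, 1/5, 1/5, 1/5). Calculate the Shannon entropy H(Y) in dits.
0.6990 dits

Shannon entropy is H(X) = -Σ p(x) log p(x).

For P = (1/5, 1/5, 1/5, 1/5, 1/5):
H = -1/5 × log_10(1/5) -1/5 × log_10(1/5) -1/5 × log_10(1/5) -1/5 × log_10(1/5) -1/5 × log_10(1/5)
H = 0.6990 dits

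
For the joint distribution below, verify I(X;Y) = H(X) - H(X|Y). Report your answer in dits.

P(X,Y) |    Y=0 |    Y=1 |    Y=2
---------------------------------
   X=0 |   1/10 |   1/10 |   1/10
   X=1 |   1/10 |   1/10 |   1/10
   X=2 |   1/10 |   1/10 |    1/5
I(X;Y) = 0.0060 dits

Mutual information has multiple equivalent forms:
- I(X;Y) = H(X) - H(X|Y)
- I(X;Y) = H(Y) - H(Y|X)
- I(X;Y) = H(X) + H(Y) - H(X,Y)

Computing all quantities:
H(X) = 0.4729, H(Y) = 0.4729, H(X,Y) = 0.9398
H(X|Y) = 0.4669, H(Y|X) = 0.4669

Verification:
H(X) - H(X|Y) = 0.4729 - 0.4669 = 0.0060
H(Y) - H(Y|X) = 0.4729 - 0.4669 = 0.0060
H(X) + H(Y) - H(X,Y) = 0.4729 + 0.4729 - 0.9398 = 0.0060

All forms give I(X;Y) = 0.0060 dits. ✓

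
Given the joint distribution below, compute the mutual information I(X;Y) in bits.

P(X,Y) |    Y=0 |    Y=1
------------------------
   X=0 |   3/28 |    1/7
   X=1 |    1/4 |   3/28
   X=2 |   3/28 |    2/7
0.1032 bits

Mutual information: I(X;Y) = H(X) + H(Y) - H(X,Y)

Marginals:
P(X) = (1/4, 5/14, 11/28), H(X) = 1.5601 bits
P(Y) = (13/28, 15/28), H(Y) = 0.9963 bits

Joint entropy: H(X,Y) = 2.4532 bits

I(X;Y) = 1.5601 + 0.9963 - 2.4532 = 0.1032 bits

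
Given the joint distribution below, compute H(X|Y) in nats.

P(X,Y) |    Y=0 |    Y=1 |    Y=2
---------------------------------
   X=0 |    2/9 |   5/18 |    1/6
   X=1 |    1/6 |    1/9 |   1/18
0.6232 nats

Using the chain rule: H(X|Y) = H(X,Y) - H(Y)

First, compute H(X,Y) = 1.6920 nats

Marginal P(Y) = (7/18, 7/18, 2/9)
H(Y) = 1.0688 nats

H(X|Y) = H(X,Y) - H(Y) = 1.6920 - 1.0688 = 0.6232 nats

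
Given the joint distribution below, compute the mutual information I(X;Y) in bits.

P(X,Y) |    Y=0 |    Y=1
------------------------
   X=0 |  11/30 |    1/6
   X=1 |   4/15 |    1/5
0.0104 bits

Mutual information: I(X;Y) = H(X) + H(Y) - H(X,Y)

Marginals:
P(X) = (8/15, 7/15), H(X) = 0.9968 bits
P(Y) = (19/30, 11/30), H(Y) = 0.9481 bits

Joint entropy: H(X,Y) = 1.9345 bits

I(X;Y) = 0.9968 + 0.9481 - 1.9345 = 0.0104 bits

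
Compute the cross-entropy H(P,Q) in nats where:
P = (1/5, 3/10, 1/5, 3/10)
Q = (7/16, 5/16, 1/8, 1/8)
1.5540 nats

Cross-entropy: H(P,Q) = -Σ p(x) log q(x)

Alternatively: H(P,Q) = H(P) + D_KL(P||Q)
H(P) = 1.3662 nats
D_KL(P||Q) = 0.1878 nats

H(P,Q) = 1.3662 + 0.1878 = 1.5540 nats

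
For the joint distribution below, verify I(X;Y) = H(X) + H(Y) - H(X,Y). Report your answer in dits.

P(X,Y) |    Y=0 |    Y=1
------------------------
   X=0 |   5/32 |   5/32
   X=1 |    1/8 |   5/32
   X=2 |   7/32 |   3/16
I(X;Y) = 0.0013 dits

Mutual information has multiple equivalent forms:
- I(X;Y) = H(X) - H(X|Y)
- I(X;Y) = H(Y) - H(Y|X)
- I(X;Y) = H(X) + H(Y) - H(X,Y)

Computing all quantities:
H(X) = 0.4717, H(Y) = 0.3010, H(X,Y) = 0.7715
H(X|Y) = 0.4705, H(Y|X) = 0.2998

Verification:
H(X) - H(X|Y) = 0.4717 - 0.4705 = 0.0013
H(Y) - H(Y|X) = 0.3010 - 0.2998 = 0.0013
H(X) + H(Y) - H(X,Y) = 0.4717 + 0.3010 - 0.7715 = 0.0013

All forms give I(X;Y) = 0.0013 dits. ✓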